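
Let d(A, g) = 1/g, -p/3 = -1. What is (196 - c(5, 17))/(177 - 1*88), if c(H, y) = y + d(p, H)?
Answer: 894/445 ≈ 2.0090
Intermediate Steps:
p = 3 (p = -3*(-1) = 3)
c(H, y) = y + 1/H
(196 - c(5, 17))/(177 - 1*88) = (196 - (17 + 1/5))/(177 - 1*88) = (196 - (17 + ⅕))/(177 - 88) = (196 - 1*86/5)/89 = (196 - 86/5)*(1/89) = (894/5)*(1/89) = 894/445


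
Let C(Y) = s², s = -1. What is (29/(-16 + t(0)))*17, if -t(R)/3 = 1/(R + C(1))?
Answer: -493/19 ≈ -25.947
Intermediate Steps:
C(Y) = 1 (C(Y) = (-1)² = 1)
t(R) = -3/(1 + R) (t(R) = -3/(R + 1) = -3/(1 + R))
(29/(-16 + t(0)))*17 = (29/(-16 - 3/(1 + 0)))*17 = (29/(-16 - 3/1))*17 = (29/(-16 - 3*1))*17 = (29/(-16 - 3))*17 = (29/(-19))*17 = (29*(-1/19))*17 = -29/19*17 = -493/19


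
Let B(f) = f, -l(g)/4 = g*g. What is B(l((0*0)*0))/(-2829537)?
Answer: 0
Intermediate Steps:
l(g) = -4*g² (l(g) = -4*g*g = -4*g²)
B(l((0*0)*0))/(-2829537) = -4*((0*0)*0)²/(-2829537) = -4*(0*0)²*(-1/2829537) = -4*0²*(-1/2829537) = -4*0*(-1/2829537) = 0*(-1/2829537) = 0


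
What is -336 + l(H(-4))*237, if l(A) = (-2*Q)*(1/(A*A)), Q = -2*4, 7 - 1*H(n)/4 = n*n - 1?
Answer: -21267/64 ≈ -332.30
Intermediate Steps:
H(n) = 32 - 4*n² (H(n) = 28 - 4*(n*n - 1) = 28 - 4*(n² - 1) = 28 - 4*(-1 + n²) = 28 + (4 - 4*n²) = 32 - 4*n²)
Q = -8
l(A) = 16/A² (l(A) = (-2*(-8))*(1/(A*A)) = 16/A²)
-336 + l(H(-4))*237 = -336 + (16/(32 - 4*(-4)²)²)*237 = -336 + (16/(32 - 4*16)²)*237 = -336 + (16/(32 - 64)²)*237 = -336 + (16/(-32)²)*237 = -336 + (16*(1/1024))*237 = -336 + (1/64)*237 = -336 + 237/64 = -21267/64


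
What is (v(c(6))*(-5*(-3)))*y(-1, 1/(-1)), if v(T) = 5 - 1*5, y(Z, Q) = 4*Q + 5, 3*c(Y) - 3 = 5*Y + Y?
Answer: 0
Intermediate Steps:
c(Y) = 1 + 2*Y (c(Y) = 1 + (5*Y + Y)/3 = 1 + (6*Y)/3 = 1 + 2*Y)
y(Z, Q) = 5 + 4*Q
v(T) = 0 (v(T) = 5 - 5 = 0)
(v(c(6))*(-5*(-3)))*y(-1, 1/(-1)) = (0*(-5*(-3)))*(5 + 4/(-1)) = (0*15)*(5 + 4*(-1)) = 0*(5 - 4) = 0*1 = 0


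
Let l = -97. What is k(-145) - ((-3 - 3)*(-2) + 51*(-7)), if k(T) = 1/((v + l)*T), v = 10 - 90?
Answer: 8854426/25665 ≈ 345.00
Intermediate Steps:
v = -80
k(T) = -1/(177*T) (k(T) = 1/((-80 - 97)*T) = 1/((-177)*T) = -1/(177*T))
k(-145) - ((-3 - 3)*(-2) + 51*(-7)) = -1/177/(-145) - ((-3 - 3)*(-2) + 51*(-7)) = -1/177*(-1/145) - (-6*(-2) - 357) = 1/25665 - (12 - 357) = 1/25665 - 1*(-345) = 1/25665 + 345 = 8854426/25665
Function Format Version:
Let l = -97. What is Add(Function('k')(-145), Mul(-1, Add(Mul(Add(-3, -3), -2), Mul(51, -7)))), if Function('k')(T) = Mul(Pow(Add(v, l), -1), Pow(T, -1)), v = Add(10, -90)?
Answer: Rational(8854426, 25665) ≈ 345.00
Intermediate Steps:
v = -80
Function('k')(T) = Mul(Rational(-1, 177), Pow(T, -1)) (Function('k')(T) = Mul(Pow(Add(-80, -97), -1), Pow(T, -1)) = Mul(Pow(-177, -1), Pow(T, -1)) = Mul(Rational(-1, 177), Pow(T, -1)))
Add(Function('k')(-145), Mul(-1, Add(Mul(Add(-3, -3), -2), Mul(51, -7)))) = Add(Mul(Rational(-1, 177), Pow(-145, -1)), Mul(-1, Add(Mul(Add(-3, -3), -2), Mul(51, -7)))) = Add(Mul(Rational(-1, 177), Rational(-1, 145)), Mul(-1, Add(Mul(-6, -2), -357))) = Add(Rational(1, 25665), Mul(-1, Add(12, -357))) = Add(Rational(1, 25665), Mul(-1, -345)) = Add(Rational(1, 25665), 345) = Rational(8854426, 25665)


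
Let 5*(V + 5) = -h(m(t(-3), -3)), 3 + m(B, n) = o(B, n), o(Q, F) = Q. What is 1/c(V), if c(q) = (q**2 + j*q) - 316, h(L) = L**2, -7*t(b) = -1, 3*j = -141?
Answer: 2401/95384 ≈ 0.025172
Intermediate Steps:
j = -47 (j = (1/3)*(-141) = -47)
t(b) = 1/7 (t(b) = -1/7*(-1) = 1/7)
m(B, n) = -3 + B
V = -325/49 (V = -5 + (-(-3 + 1/7)**2)/5 = -5 + (-(-20/7)**2)/5 = -5 + (-1*400/49)/5 = -5 + (1/5)*(-400/49) = -5 - 80/49 = -325/49 ≈ -6.6327)
c(q) = -316 + q**2 - 47*q (c(q) = (q**2 - 47*q) - 316 = -316 + q**2 - 47*q)
1/c(V) = 1/(-316 + (-325/49)**2 - 47*(-325/49)) = 1/(-316 + 105625/2401 + 15275/49) = 1/(95384/2401) = 2401/95384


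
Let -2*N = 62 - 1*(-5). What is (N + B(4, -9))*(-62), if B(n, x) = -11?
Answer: 2759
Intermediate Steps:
N = -67/2 (N = -(62 - 1*(-5))/2 = -(62 + 5)/2 = -1/2*67 = -67/2 ≈ -33.500)
(N + B(4, -9))*(-62) = (-67/2 - 11)*(-62) = -89/2*(-62) = 2759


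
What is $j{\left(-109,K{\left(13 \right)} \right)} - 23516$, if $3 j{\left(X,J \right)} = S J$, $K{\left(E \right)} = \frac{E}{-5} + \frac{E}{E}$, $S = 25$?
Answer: $- \frac{70588}{3} \approx -23529.0$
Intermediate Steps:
$K{\left(E \right)} = 1 - \frac{E}{5}$ ($K{\left(E \right)} = E \left(- \frac{1}{5}\right) + 1 = - \frac{E}{5} + 1 = 1 - \frac{E}{5}$)
$j{\left(X,J \right)} = \frac{25 J}{3}$
$j{\left(-109,K{\left(13 \right)} \right)} - 23516 = \frac{25 \left(1 - \frac{13}{5}\right)}{3} - 23516 = \frac{25}{3} \left(- \frac{8}{5}\right) - 23516 = - \frac{40}{3} - 23516 = - \frac{70588}{3}$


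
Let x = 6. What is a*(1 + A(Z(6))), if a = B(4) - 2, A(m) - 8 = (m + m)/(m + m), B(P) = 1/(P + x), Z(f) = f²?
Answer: -19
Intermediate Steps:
B(P) = 1/(6 + P) (B(P) = 1/(P + 6) = 1/(6 + P))
A(m) = 9 (A(m) = 8 + (m + m)/(m + m) = 8 + (2*m)/((2*m)) = 8 + (2*m)*(1/(2*m)) = 8 + 1 = 9)
a = -19/10 (a = 1/(6 + 4) - 2 = 1/10 - 2 = ⅒ - 2 = -19/10 ≈ -1.9000)
a*(1 + A(Z(6))) = -19*(1 + 9)/10 = -19/10*10 = -19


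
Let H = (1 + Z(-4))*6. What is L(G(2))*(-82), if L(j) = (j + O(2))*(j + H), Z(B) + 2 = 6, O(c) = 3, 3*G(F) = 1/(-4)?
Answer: -515165/72 ≈ -7155.1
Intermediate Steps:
G(F) = -1/12 (G(F) = (⅓)/(-4) = (⅓)*(-¼) = -1/12)
Z(B) = 4 (Z(B) = -2 + 6 = 4)
H = 30 (H = (1 + 4)*6 = 5*6 = 30)
L(j) = (3 + j)*(30 + j) (L(j) = (j + 3)*(j + 30) = (3 + j)*(30 + j))
L(G(2))*(-82) = (90 + (-1/12)² + 33*(-1/12))*(-82) = (90 + 1/144 - 11/4)*(-82) = (12565/144)*(-82) = -515165/72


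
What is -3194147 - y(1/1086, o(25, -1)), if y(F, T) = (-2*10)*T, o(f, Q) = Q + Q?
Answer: -3194187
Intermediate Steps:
o(f, Q) = 2*Q
y(F, T) = -20*T
-3194147 - y(1/1086, o(25, -1)) = -3194147 - (-20)*2*(-1) = -3194147 - (-20)*(-2) = -3194147 - 1*40 = -3194147 - 40 = -3194187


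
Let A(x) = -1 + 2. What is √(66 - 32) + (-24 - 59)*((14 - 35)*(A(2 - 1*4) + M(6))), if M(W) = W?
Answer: 12201 + √34 ≈ 12207.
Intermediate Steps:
A(x) = 1
√(66 - 32) + (-24 - 59)*((14 - 35)*(A(2 - 1*4) + M(6))) = √(66 - 32) + (-24 - 59)*((14 - 35)*(1 + 6)) = √34 - (-1743)*7 = √34 - 83*(-147) = √34 + 12201 = 12201 + √34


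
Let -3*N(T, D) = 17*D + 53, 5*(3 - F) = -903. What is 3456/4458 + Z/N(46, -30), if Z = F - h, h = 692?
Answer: -4349958/1697755 ≈ -2.5622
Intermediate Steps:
F = 918/5 (F = 3 - ⅕*(-903) = 3 + 903/5 = 918/5 ≈ 183.60)
N(T, D) = -53/3 - 17*D/3 (N(T, D) = -(17*D + 53)/3 = -(53 + 17*D)/3 = -53/3 - 17*D/3)
Z = -2542/5 (Z = 918/5 - 1*692 = 918/5 - 692 = -2542/5 ≈ -508.40)
3456/4458 + Z/N(46, -30) = 3456/4458 - 2542/(5*(-53/3 - 17/3*(-30))) = 3456*(1/4458) - 2542/(5*(-53/3 + 170)) = 576/743 - 2542/(5*457/3) = 576/743 - 2542/5*3/457 = 576/743 - 7626/2285 = -4349958/1697755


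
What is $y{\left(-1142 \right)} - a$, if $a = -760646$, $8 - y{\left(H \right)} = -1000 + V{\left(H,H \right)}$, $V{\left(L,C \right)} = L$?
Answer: $762796$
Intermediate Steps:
$y{\left(H \right)} = 1008 - H$ ($y{\left(H \right)} = 8 - \left(-1000 + H\right) = 1008 - H$)
$y{\left(-1142 \right)} - a = \left(1008 - -1142\right) - -760646 = \left(1008 + 1142\right) + 760646 = 2150 + 760646 = 762796$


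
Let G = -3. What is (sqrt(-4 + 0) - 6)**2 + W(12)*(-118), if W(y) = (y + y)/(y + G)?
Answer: -848/3 - 24*I ≈ -282.67 - 24.0*I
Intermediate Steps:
W(y) = 2*y/(-3 + y) (W(y) = (y + y)/(y - 3) = (2*y)/(-3 + y) = 2*y/(-3 + y))
(sqrt(-4 + 0) - 6)**2 + W(12)*(-118) = (sqrt(-4 + 0) - 6)**2 + (2*12/(-3 + 12))*(-118) = (sqrt(-4) - 6)**2 + (2*12/9)*(-118) = (2*I - 6)**2 + (2*12*(1/9))*(-118) = (-6 + 2*I)**2 + (8/3)*(-118) = (-6 + 2*I)**2 - 944/3 = -944/3 + (-6 + 2*I)**2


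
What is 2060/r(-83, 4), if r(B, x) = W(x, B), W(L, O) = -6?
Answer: -1030/3 ≈ -343.33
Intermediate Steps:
r(B, x) = -6
2060/r(-83, 4) = 2060/(-6) = 2060*(-1/6) = -1030/3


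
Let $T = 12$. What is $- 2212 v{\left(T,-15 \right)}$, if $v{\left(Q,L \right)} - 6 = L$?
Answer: $19908$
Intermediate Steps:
$v{\left(Q,L \right)} = 6 + L$
$- 2212 v{\left(T,-15 \right)} = - 2212 \left(6 - 15\right) = \left(-2212\right) \left(-9\right) = 19908$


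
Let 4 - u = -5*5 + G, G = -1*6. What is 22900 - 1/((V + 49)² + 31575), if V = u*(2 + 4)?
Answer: 2259222399/98656 ≈ 22900.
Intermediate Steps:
G = -6
u = 35 (u = 4 - (-5*5 - 6) = 4 - (-25 - 6) = 4 - 1*(-31) = 4 + 31 = 35)
V = 210 (V = 35*(2 + 4) = 35*6 = 210)
22900 - 1/((V + 49)² + 31575) = 22900 - 1/((210 + 49)² + 31575) = 22900 - 1/(259² + 31575) = 22900 - 1/(67081 + 31575) = 22900 - 1/98656 = 2259222399/98656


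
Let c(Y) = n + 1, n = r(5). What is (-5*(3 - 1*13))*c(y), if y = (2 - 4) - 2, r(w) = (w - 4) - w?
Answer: -150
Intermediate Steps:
r(w) = -4 (r(w) = (-4 + w) - w = -4)
n = -4
y = -4 (y = -2 - 2 = -4)
c(Y) = -3 (c(Y) = -4 + 1 = -3)
(-5*(3 - 1*13))*c(y) = -5*(3 - 1*13)*(-3) = -5*(3 - 13)*(-3) = -5*(-10)*(-3) = 50*(-3) = -150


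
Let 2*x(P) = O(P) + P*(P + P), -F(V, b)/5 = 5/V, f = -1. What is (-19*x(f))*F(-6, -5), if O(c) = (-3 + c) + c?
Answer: 475/4 ≈ 118.75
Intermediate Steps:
F(V, b) = -25/V
O(c) = -3 + 2*c
x(P) = -3/2 + P + P² (x(P) = ((-3 + 2*P) + P*(P + P))/2 = ((-3 + 2*P) + P*(2*P))/2 = ((-3 + 2*P) + 2*P²)/2 = (-3 + 2*P + 2*P²)/2 = -3/2 + P + P²)
(-19*x(f))*F(-6, -5) = (-19*(-3/2 - 1 + (-1)²))*(-25/(-6)) = (-19*(-3/2 - 1 + 1))*(-25*(-⅙)) = -19*(-3/2)*(25/6) = (57/2)*(25/6) = 475/4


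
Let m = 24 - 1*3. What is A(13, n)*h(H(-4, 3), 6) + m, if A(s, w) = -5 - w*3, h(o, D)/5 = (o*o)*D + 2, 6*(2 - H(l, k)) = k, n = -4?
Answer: 1127/2 ≈ 563.50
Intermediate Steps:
H(l, k) = 2 - k/6
h(o, D) = 10 + 5*D*o**2 (h(o, D) = 5*((o*o)*D + 2) = 5*(o**2*D + 2) = 5*(D*o**2 + 2) = 5*(2 + D*o**2) = 10 + 5*D*o**2)
m = 21 (m = 24 - 3 = 21)
A(s, w) = -5 - 3*w
A(13, n)*h(H(-4, 3), 6) + m = (-5 - 3*(-4))*(10 + 5*6*(2 - 1/6*3)**2) + 21 = (-5 + 12)*(10 + 5*6*(2 - 1/2)**2) + 21 = 7*(10 + 5*6*(3/2)**2) + 21 = 7*(10 + 5*6*(9/4)) + 21 = 7*(10 + 135/2) + 21 = 7*(155/2) + 21 = 1085/2 + 21 = 1127/2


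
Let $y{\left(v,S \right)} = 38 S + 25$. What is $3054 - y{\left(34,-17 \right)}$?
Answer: $3675$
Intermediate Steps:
$y{\left(v,S \right)} = 25 + 38 S$
$3054 - y{\left(34,-17 \right)} = 3054 - \left(25 + 38 \left(-17\right)\right) = 3054 - \left(25 - 646\right) = 3054 - -621 = 3054 + 621 = 3675$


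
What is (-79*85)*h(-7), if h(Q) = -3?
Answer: 20145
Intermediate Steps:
(-79*85)*h(-7) = -79*85*(-3) = -6715*(-3) = 20145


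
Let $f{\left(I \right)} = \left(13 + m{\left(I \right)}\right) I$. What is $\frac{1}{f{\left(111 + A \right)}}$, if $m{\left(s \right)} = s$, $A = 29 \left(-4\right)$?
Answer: $- \frac{1}{40} \approx -0.025$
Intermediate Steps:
$A = -116$
$f{\left(I \right)} = I \left(13 + I\right)$ ($f{\left(I \right)} = \left(13 + I\right) I = I \left(13 + I\right)$)
$\frac{1}{f{\left(111 + A \right)}} = \frac{1}{\left(111 - 116\right) \left(13 + \left(111 - 116\right)\right)} = \frac{1}{\left(-5\right) \left(13 - 5\right)} = \frac{1}{\left(-5\right) 8} = \frac{1}{-40} = - \frac{1}{40}$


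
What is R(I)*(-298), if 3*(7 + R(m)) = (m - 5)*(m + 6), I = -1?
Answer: 5066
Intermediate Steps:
R(m) = -7 + (-5 + m)*(6 + m)/3 (R(m) = -7 + ((m - 5)*(m + 6))/3 = -7 + ((-5 + m)*(6 + m))/3 = -7 + (-5 + m)*(6 + m)/3)
R(I)*(-298) = (-17 + (⅓)*(-1) + (⅓)*(-1)²)*(-298) = (-17 - ⅓ + (⅓)*1)*(-298) = (-17 - ⅓ + ⅓)*(-298) = -17*(-298) = 5066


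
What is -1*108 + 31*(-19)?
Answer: -697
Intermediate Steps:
-1*108 + 31*(-19) = -108 - 589 = -697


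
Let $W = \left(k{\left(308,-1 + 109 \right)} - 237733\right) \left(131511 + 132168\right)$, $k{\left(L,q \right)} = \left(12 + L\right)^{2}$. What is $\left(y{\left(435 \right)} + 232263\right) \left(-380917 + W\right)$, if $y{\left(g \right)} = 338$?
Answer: $-8300332033033424$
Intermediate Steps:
$W = -35684470107$ ($W = \left(\left(12 + 308\right)^{2} - 237733\right) \left(131511 + 132168\right) = \left(320^{2} - 237733\right) 263679 = \left(102400 - 237733\right) 263679 = \left(-135333\right) 263679 = -35684470107$)
$\left(y{\left(435 \right)} + 232263\right) \left(-380917 + W\right) = \left(338 + 232263\right) \left(-380917 - 35684470107\right) = 232601 \left(-35684851024\right) = -8300332033033424$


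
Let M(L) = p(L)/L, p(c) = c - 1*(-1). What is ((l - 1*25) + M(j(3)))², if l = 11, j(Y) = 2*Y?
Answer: 5929/36 ≈ 164.69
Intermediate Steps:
p(c) = 1 + c (p(c) = c + 1 = 1 + c)
M(L) = (1 + L)/L
((l - 1*25) + M(j(3)))² = ((11 - 1*25) + (1 + 2*3)/((2*3)))² = ((11 - 25) + (1 + 6)/6)² = (-14 + (⅙)*7)² = (-14 + 7/6)² = (-77/6)² = 5929/36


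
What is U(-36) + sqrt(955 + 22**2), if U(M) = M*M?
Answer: 1296 + sqrt(1439) ≈ 1333.9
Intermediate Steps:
U(M) = M**2
U(-36) + sqrt(955 + 22**2) = (-36)**2 + sqrt(955 + 22**2) = 1296 + sqrt(955 + 484) = 1296 + sqrt(1439)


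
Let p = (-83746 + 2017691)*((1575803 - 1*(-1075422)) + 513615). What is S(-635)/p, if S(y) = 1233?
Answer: 1233/6120626493800 ≈ 2.0145e-10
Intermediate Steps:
p = 6120626493800 (p = 1933945*((1575803 + 1075422) + 513615) = 1933945*(2651225 + 513615) = 1933945*3164840 = 6120626493800)
S(-635)/p = 1233/6120626493800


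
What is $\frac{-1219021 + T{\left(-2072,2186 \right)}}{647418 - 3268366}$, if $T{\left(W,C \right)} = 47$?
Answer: $\frac{609487}{1310474} \approx 0.46509$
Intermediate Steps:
$\frac{-1219021 + T{\left(-2072,2186 \right)}}{647418 - 3268366} = \frac{-1219021 + 47}{647418 - 3268366} = - \frac{1218974}{-2620948} = \left(-1218974\right) \left(- \frac{1}{2620948}\right) = \frac{609487}{1310474}$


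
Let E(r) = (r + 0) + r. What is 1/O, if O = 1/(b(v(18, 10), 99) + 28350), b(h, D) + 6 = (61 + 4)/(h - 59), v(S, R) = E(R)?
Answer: 85027/3 ≈ 28342.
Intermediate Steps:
E(r) = 2*r (E(r) = r + r = 2*r)
v(S, R) = 2*R
b(h, D) = -6 + 65/(-59 + h) (b(h, D) = -6 + (61 + 4)/(h - 59) = -6 + 65/(-59 + h))
O = 3/85027 (O = 1/((419 - 12*10)/(-59 + 2*10) + 28350) = 1/((419 - 6*20)/(-59 + 20) + 28350) = 1/((419 - 120)/(-39) + 28350) = 1/(-1/39*299 + 28350) = 1/(-23/3 + 28350) = 1/(85027/3) = 3/85027 ≈ 3.5283e-5)
1/O = 1/(3/85027) = 85027/3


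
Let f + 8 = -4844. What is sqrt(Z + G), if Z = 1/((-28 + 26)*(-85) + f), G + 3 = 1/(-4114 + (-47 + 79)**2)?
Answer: I*sqrt(39251730791910)/3616845 ≈ 1.7322*I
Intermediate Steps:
f = -4852 (f = -8 - 4844 = -4852)
G = -9271/3090 (G = -3 + 1/(-4114 + (-47 + 79)**2) = -3 + 1/(-4114 + 32**2) = -3 + 1/(-4114 + 1024) = -3 + 1/(-3090) = -3 - 1/3090 = -9271/3090 ≈ -3.0003)
Z = -1/4682 (Z = 1/((-28 + 26)*(-85) - 4852) = 1/(-2*(-85) - 4852) = 1/(170 - 4852) = 1/(-4682) = -1/4682 ≈ -0.00021358)
sqrt(Z + G) = sqrt(-1/4682 - 9271/3090) = sqrt(-10852478/3616845) = I*sqrt(39251730791910)/3616845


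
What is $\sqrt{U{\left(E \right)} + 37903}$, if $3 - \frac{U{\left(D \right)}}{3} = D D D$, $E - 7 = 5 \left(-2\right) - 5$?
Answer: $2 \sqrt{9862} \approx 198.62$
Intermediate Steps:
$E = -8$ ($E = 7 + \left(5 \left(-2\right) - 5\right) = 7 - 15 = -8$)
$U{\left(D \right)} = 9 - 3 D^{3}$ ($U{\left(D \right)} = 9 - 3 D D D = 9 - 3 D^{2} D = 9 - 3 D^{3}$)
$\sqrt{U{\left(E \right)} + 37903} = \sqrt{\left(9 - 3 \left(-8\right)^{3}\right) + 37903} = \sqrt{\left(9 - -1536\right) + 37903} = \sqrt{\left(9 + 1536\right) + 37903} = \sqrt{1545 + 37903} = \sqrt{39448} = 2 \sqrt{9862}$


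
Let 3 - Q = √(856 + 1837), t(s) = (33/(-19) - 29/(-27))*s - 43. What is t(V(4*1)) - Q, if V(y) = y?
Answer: -24958/513 + √2693 ≈ 3.2430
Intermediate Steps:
t(s) = -43 - 340*s/513 (t(s) = (33*(-1/19) - 29*(-1/27))*s - 43 = (-33/19 + 29/27)*s - 43 = -340*s/513 - 43 = -43 - 340*s/513)
Q = 3 - √2693 (Q = 3 - √(856 + 1837) = 3 - √2693 ≈ -48.894)
t(V(4*1)) - Q = (-43 - 1360/513) - (3 - √2693) = (-43 - 340/513*4) + (-3 + √2693) = (-43 - 1360/513) + (-3 + √2693) = -23419/513 + (-3 + √2693) = -24958/513 + √2693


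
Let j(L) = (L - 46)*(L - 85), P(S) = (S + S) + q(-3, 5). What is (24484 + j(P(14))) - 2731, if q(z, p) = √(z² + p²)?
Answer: 22813 - 75*√34 ≈ 22376.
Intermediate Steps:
q(z, p) = √(p² + z²)
P(S) = √34 + 2*S (P(S) = (S + S) + √(5² + (-3)²) = 2*S + √(25 + 9) = 2*S + √34 = √34 + 2*S)
j(L) = (-85 + L)*(-46 + L) (j(L) = (-46 + L)*(-85 + L) = (-85 + L)*(-46 + L))
(24484 + j(P(14))) - 2731 = (24484 + (3910 + (√34 + 2*14)² - 131*(√34 + 2*14))) - 2731 = (24484 + (3910 + (√34 + 28)² - 131*(√34 + 28))) - 2731 = (24484 + (3910 + (28 + √34)² - 131*(28 + √34))) - 2731 = (24484 + (3910 + (28 + √34)² + (-3668 - 131*√34))) - 2731 = (24484 + (242 + (28 + √34)² - 131*√34)) - 2731 = (24726 + (28 + √34)² - 131*√34) - 2731 = 21995 + (28 + √34)² - 131*√34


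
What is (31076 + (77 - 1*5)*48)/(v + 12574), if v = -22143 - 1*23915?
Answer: -8633/8371 ≈ -1.0313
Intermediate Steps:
v = -46058 (v = -22143 - 23915 = -46058)
(31076 + (77 - 1*5)*48)/(v + 12574) = (31076 + (77 - 1*5)*48)/(-46058 + 12574) = (31076 + (77 - 5)*48)/(-33484) = (31076 + 72*48)*(-1/33484) = (31076 + 3456)*(-1/33484) = 34532*(-1/33484) = -8633/8371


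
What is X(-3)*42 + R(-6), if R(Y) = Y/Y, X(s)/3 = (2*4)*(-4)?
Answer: -4031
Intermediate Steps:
X(s) = -96 (X(s) = 3*((2*4)*(-4)) = 3*(8*(-4)) = 3*(-32) = -96)
R(Y) = 1
X(-3)*42 + R(-6) = -96*42 + 1 = -4032 + 1 = -4031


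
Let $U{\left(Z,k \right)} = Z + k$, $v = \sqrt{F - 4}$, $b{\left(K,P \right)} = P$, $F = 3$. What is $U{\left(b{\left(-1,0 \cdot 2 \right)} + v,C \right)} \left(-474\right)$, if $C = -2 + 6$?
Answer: $-1896 - 474 i \approx -1896.0 - 474.0 i$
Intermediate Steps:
$C = 4$
$v = i$ ($v = \sqrt{3 - 4} = \sqrt{-1} = i \approx 1.0 i$)
$U{\left(b{\left(-1,0 \cdot 2 \right)} + v,C \right)} \left(-474\right) = \left(\left(0 \cdot 2 + i\right) + 4\right) \left(-474\right) = \left(\left(0 + i\right) + 4\right) \left(-474\right) = \left(i + 4\right) \left(-474\right) = \left(4 + i\right) \left(-474\right) = -1896 - 474 i$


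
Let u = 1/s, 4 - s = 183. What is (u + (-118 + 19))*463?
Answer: -8205286/179 ≈ -45840.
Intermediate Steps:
s = -179 (s = 4 - 1*183 = 4 - 183 = -179)
u = -1/179 (u = 1/(-179) = -1/179 ≈ -0.0055866)
(u + (-118 + 19))*463 = (-1/179 + (-118 + 19))*463 = (-1/179 - 99)*463 = -17722/179*463 = -8205286/179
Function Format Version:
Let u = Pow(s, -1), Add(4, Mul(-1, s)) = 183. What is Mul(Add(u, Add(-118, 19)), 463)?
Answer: Rational(-8205286, 179) ≈ -45840.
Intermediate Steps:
s = -179 (s = Add(4, Mul(-1, 183)) = Add(4, -183) = -179)
u = Rational(-1, 179) (u = Pow(-179, -1) = Rational(-1, 179) ≈ -0.0055866)
Mul(Add(u, Add(-118, 19)), 463) = Mul(Add(Rational(-1, 179), Add(-118, 19)), 463) = Mul(Add(Rational(-1, 179), -99), 463) = Mul(Rational(-17722, 179), 463) = Rational(-8205286, 179)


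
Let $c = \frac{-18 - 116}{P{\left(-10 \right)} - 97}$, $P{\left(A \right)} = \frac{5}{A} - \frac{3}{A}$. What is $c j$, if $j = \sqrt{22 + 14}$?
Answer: $\frac{670}{81} \approx 8.2716$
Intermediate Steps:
$P{\left(A \right)} = \frac{2}{A}$
$c = \frac{335}{243}$ ($c = \frac{-18 - 116}{\frac{2}{-10} - 97} = - \frac{134}{2 \left(- \frac{1}{10}\right) - 97} = - \frac{134}{- \frac{1}{5} - 97} = - \frac{134}{- \frac{486}{5}} = \left(-134\right) \left(- \frac{5}{486}\right) = \frac{335}{243} \approx 1.3786$)
$j = 6$ ($j = \sqrt{36} = 6$)
$c j = \frac{335}{243} \cdot 6 = \frac{670}{81}$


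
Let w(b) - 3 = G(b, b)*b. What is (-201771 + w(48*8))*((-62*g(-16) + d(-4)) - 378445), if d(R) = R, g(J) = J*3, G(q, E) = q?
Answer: 20392689576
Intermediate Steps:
g(J) = 3*J
w(b) = 3 + b² (w(b) = 3 + b*b = 3 + b²)
(-201771 + w(48*8))*((-62*g(-16) + d(-4)) - 378445) = (-201771 + (3 + (48*8)²))*((-186*(-16) - 4) - 378445) = (-201771 + (3 + 384²))*((-62*(-48) - 4) - 378445) = (-201771 + (3 + 147456))*((2976 - 4) - 378445) = (-201771 + 147459)*(2972 - 378445) = -54312*(-375473) = 20392689576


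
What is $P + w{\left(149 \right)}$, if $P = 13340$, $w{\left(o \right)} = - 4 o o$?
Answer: $-75464$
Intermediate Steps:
$w{\left(o \right)} = - 4 o^{2}$
$P + w{\left(149 \right)} = 13340 - 4 \cdot 149^{2} = 13340 - 88804 = -75464$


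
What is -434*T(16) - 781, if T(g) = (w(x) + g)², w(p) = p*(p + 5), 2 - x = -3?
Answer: -1891285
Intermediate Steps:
x = 5 (x = 2 - 1*(-3) = 2 + 3 = 5)
w(p) = p*(5 + p)
T(g) = (50 + g)² (T(g) = (5*(5 + 5) + g)² = (5*10 + g)² = (50 + g)²)
-434*T(16) - 781 = -434*(50 + 16)² - 781 = -434*66² - 781 = -434*4356 - 781 = -1890504 - 781 = -1891285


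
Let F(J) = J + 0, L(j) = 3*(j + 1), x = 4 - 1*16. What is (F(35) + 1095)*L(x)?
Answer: -37290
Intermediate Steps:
x = -12 (x = 4 - 16 = -12)
L(j) = 3 + 3*j (L(j) = 3*(1 + j) = 3 + 3*j)
F(J) = J
(F(35) + 1095)*L(x) = (35 + 1095)*(3 + 3*(-12)) = 1130*(3 - 36) = 1130*(-33) = -37290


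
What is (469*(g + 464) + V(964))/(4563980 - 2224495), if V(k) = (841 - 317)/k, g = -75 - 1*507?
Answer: -13337291/563815885 ≈ -0.023655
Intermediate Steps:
g = -582 (g = -75 - 507 = -582)
V(k) = 524/k
(469*(g + 464) + V(964))/(4563980 - 2224495) = (469*(-582 + 464) + 524/964)/(4563980 - 2224495) = (469*(-118) + 524*(1/964))/2339485 = (-55342 + 131/241)*(1/2339485) = -13337291/241*1/2339485 = -13337291/563815885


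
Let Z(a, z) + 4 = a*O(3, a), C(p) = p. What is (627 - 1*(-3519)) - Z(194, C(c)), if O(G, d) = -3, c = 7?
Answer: 4732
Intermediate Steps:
Z(a, z) = -4 - 3*a (Z(a, z) = -4 + a*(-3) = -4 - 3*a)
(627 - 1*(-3519)) - Z(194, C(c)) = (627 - 1*(-3519)) - (-4 - 3*194) = (627 + 3519) - (-4 - 582) = 4146 - 1*(-586) = 4146 + 586 = 4732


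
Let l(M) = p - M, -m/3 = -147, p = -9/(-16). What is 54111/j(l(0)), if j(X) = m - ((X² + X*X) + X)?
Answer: 2308736/18765 ≈ 123.03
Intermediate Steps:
p = 9/16 (p = -9*(-1/16) = 9/16 ≈ 0.56250)
m = 441 (m = -3*(-147) = 441)
l(M) = 9/16 - M
j(X) = 441 - X - 2*X² (j(X) = 441 - ((X² + X*X) + X) = 441 - ((X² + X²) + X) = 441 - (2*X² + X) = 441 - (X + 2*X²) = 441 + (-X - 2*X²) = 441 - X - 2*X²)
54111/j(l(0)) = 54111/(441 - (9/16 - 1*0) - 2*(9/16 - 1*0)²) = 54111/(441 - (9/16 + 0) - 2*(9/16 + 0)²) = 54111/(441 - 1*9/16 - 2*(9/16)²) = 54111/(441 - 9/16 - 2*81/256) = 54111/(441 - 9/16 - 81/128) = 54111/(56295/128) = 54111*(128/56295) = 2308736/18765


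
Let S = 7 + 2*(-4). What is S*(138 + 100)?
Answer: -238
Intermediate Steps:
S = -1 (S = 7 - 8 = -1)
S*(138 + 100) = -(138 + 100) = -1*238 = -238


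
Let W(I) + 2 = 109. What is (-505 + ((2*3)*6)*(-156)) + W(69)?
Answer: -6014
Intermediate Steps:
W(I) = 107 (W(I) = -2 + 109 = 107)
(-505 + ((2*3)*6)*(-156)) + W(69) = (-505 + ((2*3)*6)*(-156)) + 107 = (-505 + (6*6)*(-156)) + 107 = (-505 + 36*(-156)) + 107 = (-505 - 5616) + 107 = -6121 + 107 = -6014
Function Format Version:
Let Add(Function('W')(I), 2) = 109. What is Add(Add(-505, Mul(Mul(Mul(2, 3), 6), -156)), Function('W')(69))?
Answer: -6014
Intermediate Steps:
Function('W')(I) = 107 (Function('W')(I) = Add(-2, 109) = 107)
Add(Add(-505, Mul(Mul(Mul(2, 3), 6), -156)), Function('W')(69)) = Add(Add(-505, Mul(Mul(Mul(2, 3), 6), -156)), 107) = Add(Add(-505, Mul(Mul(6, 6), -156)), 107) = Add(Add(-505, Mul(36, -156)), 107) = Add(Add(-505, -5616), 107) = Add(-6121, 107) = -6014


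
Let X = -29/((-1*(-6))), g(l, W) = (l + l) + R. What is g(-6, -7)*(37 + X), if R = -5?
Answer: -3281/6 ≈ -546.83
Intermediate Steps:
g(l, W) = -5 + 2*l (g(l, W) = (l + l) - 5 = 2*l - 5 = -5 + 2*l)
X = -29/6 ≈ -4.8333
g(-6, -7)*(37 + X) = (-5 + 2*(-6))*(37 - 29/6) = (-5 - 12)*(193/6) = -17*193/6 = -3281/6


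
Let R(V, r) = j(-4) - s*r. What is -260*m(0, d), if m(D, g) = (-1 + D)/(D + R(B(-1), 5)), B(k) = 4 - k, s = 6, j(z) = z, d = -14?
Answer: -130/17 ≈ -7.6471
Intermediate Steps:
R(V, r) = -4 - 6*r
m(D, g) = (-1 + D)/(-34 + D) (m(D, g) = (-1 + D)/(D + (-4 - 6*5)) = (-1 + D)/(D + (-4 - 30)) = (-1 + D)/(D - 34) = (-1 + D)/(-34 + D))
-260*m(0, d) = -260*(-1 + 0)/(-34 + 0) = -260*(-1)/(-34) = -(-130)*(-1)/17 = -260*1/34 = -130/17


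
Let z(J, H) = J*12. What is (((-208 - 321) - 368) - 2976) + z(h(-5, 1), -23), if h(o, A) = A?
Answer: -3861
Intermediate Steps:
z(J, H) = 12*J
(((-208 - 321) - 368) - 2976) + z(h(-5, 1), -23) = (((-208 - 321) - 368) - 2976) + 12*1 = ((-529 - 368) - 2976) + 12 = (-897 - 2976) + 12 = -3873 + 12 = -3861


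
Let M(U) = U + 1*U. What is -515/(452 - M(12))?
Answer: -515/428 ≈ -1.2033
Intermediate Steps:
M(U) = 2*U (M(U) = U + U = 2*U)
-515/(452 - M(12)) = -515/(452 - 2*12) = -515/(452 - 1*24) = -515/(452 - 24) = -515/428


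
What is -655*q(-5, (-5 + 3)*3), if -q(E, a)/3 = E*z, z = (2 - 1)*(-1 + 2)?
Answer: -9825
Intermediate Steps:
z = 1 (z = 1*1 = 1)
q(E, a) = -3*E
-655*q(-5, (-5 + 3)*3) = -(-1965)*(-5) = -655*15 = -9825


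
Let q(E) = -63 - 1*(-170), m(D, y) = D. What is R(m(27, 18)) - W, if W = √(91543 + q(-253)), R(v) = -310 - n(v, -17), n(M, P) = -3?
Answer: -307 - 5*√3666 ≈ -609.74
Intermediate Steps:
q(E) = 107 (q(E) = -63 + 170 = 107)
R(v) = -307 (R(v) = -310 - 1*(-3) = -310 + 3 = -307)
W = 5*√3666 (W = √(91543 + 107) = √91650 = 5*√3666 ≈ 302.74)
R(m(27, 18)) - W = -307 - 5*√3666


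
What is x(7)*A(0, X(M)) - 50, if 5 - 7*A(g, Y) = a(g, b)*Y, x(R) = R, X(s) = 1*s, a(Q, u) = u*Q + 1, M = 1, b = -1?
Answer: -46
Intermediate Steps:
a(Q, u) = 1 + Q*u (a(Q, u) = Q*u + 1 = 1 + Q*u)
X(s) = s
A(g, Y) = 5/7 - Y*(1 - g)/7 (A(g, Y) = 5/7 - (1 + g*(-1))*Y/7 = 5/7 - (1 - g)*Y/7 = 5/7 - Y*(1 - g)/7)
x(7)*A(0, X(M)) - 50 = 7*(5/7 + (1/7)*1*(-1 + 0)) - 50 = 7*(5/7 + (1/7)*1*(-1)) - 50 = 7*(5/7 - 1/7) - 50 = 7*(4/7) - 50 = 4 - 50 = -46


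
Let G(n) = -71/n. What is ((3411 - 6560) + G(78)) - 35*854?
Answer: -2577113/78 ≈ -33040.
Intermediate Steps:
((3411 - 6560) + G(78)) - 35*854 = ((3411 - 6560) - 71/78) - 35*854 = (-3149 - 71*1/78) - 1*29890 = (-3149 - 71/78) - 29890 = -245693/78 - 29890 = -2577113/78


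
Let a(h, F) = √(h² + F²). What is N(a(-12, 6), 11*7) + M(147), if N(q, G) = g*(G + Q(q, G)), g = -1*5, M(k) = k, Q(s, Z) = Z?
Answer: -623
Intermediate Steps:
a(h, F) = √(F² + h²)
g = -5
N(q, G) = -10*G (N(q, G) = -5*(G + G) = -10*G)
N(a(-12, 6), 11*7) + M(147) = -110*7 + 147 = -10*77 + 147 = -770 + 147 = -623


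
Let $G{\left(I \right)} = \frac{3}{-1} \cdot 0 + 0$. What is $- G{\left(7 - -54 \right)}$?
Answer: $0$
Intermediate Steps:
$G{\left(I \right)} = 0$ ($G{\left(I \right)} = 3 \left(-1\right) 0 + 0 = \left(-3\right) 0 + 0 = 0 + 0 = 0$)
$- G{\left(7 - -54 \right)} = \left(-1\right) 0 = 0$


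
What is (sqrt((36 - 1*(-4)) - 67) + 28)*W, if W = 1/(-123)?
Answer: -28/123 - I*sqrt(3)/41 ≈ -0.22764 - 0.042245*I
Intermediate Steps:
W = -1/123 ≈ -0.0081301
(sqrt((36 - 1*(-4)) - 67) + 28)*W = (sqrt((36 - 1*(-4)) - 67) + 28)*(-1/123) = (sqrt((36 + 4) - 67) + 28)*(-1/123) = (sqrt(40 - 67) + 28)*(-1/123) = (sqrt(-27) + 28)*(-1/123) = (3*I*sqrt(3) + 28)*(-1/123) = (28 + 3*I*sqrt(3))*(-1/123) = -28/123 - I*sqrt(3)/41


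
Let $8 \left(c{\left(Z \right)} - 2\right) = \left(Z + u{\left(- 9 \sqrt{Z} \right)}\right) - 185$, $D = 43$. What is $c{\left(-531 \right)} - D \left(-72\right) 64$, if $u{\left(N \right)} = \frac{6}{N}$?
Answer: $\frac{396113}{2} + \frac{i \sqrt{59}}{2124} \approx 1.9806 \cdot 10^{5} + 0.0036164 i$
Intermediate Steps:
$c{\left(Z \right)} = - \frac{169}{8} - \frac{1}{12 \sqrt{Z}} + \frac{Z}{8}$ ($c{\left(Z \right)} = 2 + \frac{\left(Z + \frac{6}{\left(-9\right) \sqrt{Z}}\right) - 185}{8} = 2 + \frac{\left(Z + 6 \left(- \frac{1}{9 \sqrt{Z}}\right)\right) - 185}{8} = 2 + \frac{\left(Z - \frac{2}{3 \sqrt{Z}}\right) - 185}{8} = 2 + \frac{-185 + Z - \frac{2}{3 \sqrt{Z}}}{8} = 2 - \left(\frac{185}{8} - \frac{Z}{8} + \frac{1}{12 \sqrt{Z}}\right) = - \frac{169}{8} - \frac{1}{12 \sqrt{Z}} + \frac{Z}{8}$)
$c{\left(-531 \right)} - D \left(-72\right) 64 = \left(- \frac{169}{8} - \frac{1}{12 \cdot 3 i \sqrt{59}} + \frac{1}{8} \left(-531\right)\right) - 43 \left(-72\right) 64 = \left(- \frac{169}{8} - \frac{\left(- \frac{1}{177}\right) i \sqrt{59}}{12} - \frac{531}{8}\right) - \left(-3096\right) 64 = \left(- \frac{169}{8} + \frac{i \sqrt{59}}{2124} - \frac{531}{8}\right) - -198144 = \left(- \frac{175}{2} + \frac{i \sqrt{59}}{2124}\right) + 198144 = \frac{396113}{2} + \frac{i \sqrt{59}}{2124}$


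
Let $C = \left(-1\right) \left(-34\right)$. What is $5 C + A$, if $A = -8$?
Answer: $162$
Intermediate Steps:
$C = 34$
$5 C + A = 5 \cdot 34 - 8 = 170 - 8 = 162$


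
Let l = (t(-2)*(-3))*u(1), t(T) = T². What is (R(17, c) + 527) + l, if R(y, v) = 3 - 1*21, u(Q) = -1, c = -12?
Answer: 521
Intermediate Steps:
R(y, v) = -18 (R(y, v) = 3 - 21 = -18)
l = 12 (l = ((-2)²*(-3))*(-1) = (4*(-3))*(-1) = -12*(-1) = 12)
(R(17, c) + 527) + l = (-18 + 527) + 12 = 509 + 12 = 521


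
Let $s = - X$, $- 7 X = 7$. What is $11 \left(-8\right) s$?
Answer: $-88$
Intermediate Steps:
$X = -1$ ($X = \left(- \frac{1}{7}\right) 7 = -1$)
$s = 1$ ($s = \left(-1\right) \left(-1\right) = 1$)
$11 \left(-8\right) s = 11 \left(-8\right) 1 = \left(-88\right) 1 = -88$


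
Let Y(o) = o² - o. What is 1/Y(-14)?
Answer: 1/210 ≈ 0.0047619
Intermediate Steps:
1/Y(-14) = 1/(-14*(-1 - 14)) = 1/(-14*(-15)) = 1/210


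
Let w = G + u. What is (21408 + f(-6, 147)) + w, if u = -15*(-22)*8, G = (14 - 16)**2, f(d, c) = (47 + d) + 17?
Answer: 24110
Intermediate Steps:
f(d, c) = 64 + d
G = 4 (G = (-2)**2 = 4)
u = 2640 (u = 330*8 = 2640)
w = 2644 (w = 4 + 2640 = 2644)
(21408 + f(-6, 147)) + w = (21408 + (64 - 6)) + 2644 = (21408 + 58) + 2644 = 21466 + 2644 = 24110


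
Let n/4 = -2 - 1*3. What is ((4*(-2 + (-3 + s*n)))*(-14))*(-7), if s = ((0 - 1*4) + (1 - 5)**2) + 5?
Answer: -135240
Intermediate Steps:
s = 17 (s = ((0 - 4) + (-4)**2) + 5 = (-4 + 16) + 5 = 12 + 5 = 17)
n = -20 (n = 4*(-2 - 1*3) = 4*(-2 - 3) = 4*(-5) = -20)
((4*(-2 + (-3 + s*n)))*(-14))*(-7) = ((4*(-2 + (-3 + 17*(-20))))*(-14))*(-7) = ((4*(-2 + (-3 - 340)))*(-14))*(-7) = ((4*(-2 - 343))*(-14))*(-7) = ((4*(-345))*(-14))*(-7) = -1380*(-14)*(-7) = 19320*(-7) = -135240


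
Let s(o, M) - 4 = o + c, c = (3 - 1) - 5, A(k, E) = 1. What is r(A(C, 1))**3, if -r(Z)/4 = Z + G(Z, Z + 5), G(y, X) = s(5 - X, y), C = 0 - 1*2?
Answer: -64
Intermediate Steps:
C = -2 (C = 0 - 2 = -2)
c = -3 (c = 2 - 5 = -3)
s(o, M) = 1 + o (s(o, M) = 4 + (o - 3) = 4 + (-3 + o) = 1 + o)
G(y, X) = 6 - X (G(y, X) = 1 + (5 - X) = 6 - X)
r(Z) = -4 (r(Z) = -4*(Z + (6 - (Z + 5))) = -4*(Z + (6 - (5 + Z))) = -4*(Z + (6 + (-5 - Z))) = -4*(Z + (1 - Z)) = -4*1 = -4)
r(A(C, 1))**3 = (-4)**3 = -64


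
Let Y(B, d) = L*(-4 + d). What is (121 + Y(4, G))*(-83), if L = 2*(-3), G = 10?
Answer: -7055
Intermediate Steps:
L = -6
Y(B, d) = 24 - 6*d (Y(B, d) = -6*(-4 + d) = 24 - 6*d)
(121 + Y(4, G))*(-83) = (121 + (24 - 6*10))*(-83) = (121 + (24 - 60))*(-83) = (121 - 36)*(-83) = 85*(-83) = -7055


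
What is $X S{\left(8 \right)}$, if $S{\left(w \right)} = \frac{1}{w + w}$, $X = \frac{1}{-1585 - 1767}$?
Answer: $- \frac{1}{53632} \approx -1.8646 \cdot 10^{-5}$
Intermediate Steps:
$X = - \frac{1}{3352}$ ($X = \frac{1}{-3352} = - \frac{1}{3352} \approx -0.00029833$)
$S{\left(w \right)} = \frac{1}{2 w}$
$X S{\left(8 \right)} = - \frac{\frac{1}{2} \cdot \frac{1}{8}}{3352} = \left(- \frac{1}{3352}\right) \frac{1}{16} = - \frac{1}{53632}$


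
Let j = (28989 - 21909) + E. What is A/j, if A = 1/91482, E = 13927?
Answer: 1/1921762374 ≈ 5.2036e-10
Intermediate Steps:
A = 1/91482 ≈ 1.0931e-5
j = 21007 (j = (28989 - 21909) + 13927 = 7080 + 13927 = 21007)
A/j = (1/91482)/21007 = (1/91482)*(1/21007) = 1/1921762374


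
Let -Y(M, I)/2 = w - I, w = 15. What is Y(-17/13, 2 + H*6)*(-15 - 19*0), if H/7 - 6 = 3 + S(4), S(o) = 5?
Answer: -17250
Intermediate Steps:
H = 98 (H = 42 + 7*(3 + 5) = 42 + 7*8 = 42 + 56 = 98)
Y(M, I) = -30 + 2*I (Y(M, I) = -2*(15 - I) = -30 + 2*I)
Y(-17/13, 2 + H*6)*(-15 - 19*0) = (-30 + 2*(2 + 98*6))*(-15 - 19*0) = (-30 + 2*(2 + 588))*(-15 + 0) = (-30 + 2*590)*(-15) = (-30 + 1180)*(-15) = 1150*(-15) = -17250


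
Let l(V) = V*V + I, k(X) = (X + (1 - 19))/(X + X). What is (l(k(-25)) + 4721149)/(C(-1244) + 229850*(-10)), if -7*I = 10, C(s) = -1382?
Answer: -82620095443/40247935000 ≈ -2.0528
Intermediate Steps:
I = -10/7 (I = -⅐*10 = -10/7 ≈ -1.4286)
k(X) = (-18 + X)/(2*X) (k(X) = (X - 18)/((2*X)) = (-18 + X)*(1/(2*X)) = (-18 + X)/(2*X))
l(V) = -10/7 + V² (l(V) = V*V - 10/7 = V² - 10/7 = -10/7 + V²)
(l(k(-25)) + 4721149)/(C(-1244) + 229850*(-10)) = ((-10/7 + ((½)*(-18 - 25)/(-25))²) + 4721149)/(-1382 + 229850*(-10)) = ((-10/7 + ((½)*(-1/25)*(-43))²) + 4721149)/(-1382 - 2298500) = ((-10/7 + (43/50)²) + 4721149)/(-2299882) = ((-10/7 + 1849/2500) + 4721149)*(-1/2299882) = (-12057/17500 + 4721149)*(-1/2299882) = (82620095443/17500)*(-1/2299882) = -82620095443/40247935000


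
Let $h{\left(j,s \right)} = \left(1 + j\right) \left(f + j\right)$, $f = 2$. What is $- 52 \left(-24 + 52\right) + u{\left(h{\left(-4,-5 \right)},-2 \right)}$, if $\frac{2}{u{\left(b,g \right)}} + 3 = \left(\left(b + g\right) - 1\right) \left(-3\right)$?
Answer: $- \frac{8737}{6} \approx -1456.2$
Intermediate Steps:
$h{\left(j,s \right)} = \left(1 + j\right) \left(2 + j\right)$
$u{\left(b,g \right)} = \frac{2}{- 3 b - 3 g}$ ($u{\left(b,g \right)} = \frac{2}{-3 + \left(\left(b + g\right) - 1\right) \left(-3\right)} = \frac{2}{-3 + \left(-1 + b + g\right) \left(-3\right)} = \frac{2}{-3 - \left(-3 + 3 b + 3 g\right)} = \frac{2}{- 3 b - 3 g}$)
$- 52 \left(-24 + 52\right) + u{\left(h{\left(-4,-5 \right)},-2 \right)} = - 52 \left(-24 + 52\right) - \frac{2}{3 \left(2 + \left(-4\right)^{2} + 3 \left(-4\right)\right) + 3 \left(-2\right)} = \left(-52\right) 28 - \frac{2}{3 \left(2 + 16 - 12\right) - 6} = -1456 - \frac{2}{3 \cdot 6 - 6} = -1456 - \frac{2}{18 - 6} = -1456 - \frac{2}{12} = -1456 - \frac{1}{6} = - \frac{8737}{6}$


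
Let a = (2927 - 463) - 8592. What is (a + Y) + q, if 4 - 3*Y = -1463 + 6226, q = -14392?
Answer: -66319/3 ≈ -22106.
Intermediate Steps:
a = -6128 (a = 2464 - 8592 = -6128)
Y = -4759/3 (Y = 4/3 - (-1463 + 6226)/3 = 4/3 - ⅓*4763 = 4/3 - 4763/3 = -4759/3 ≈ -1586.3)
(a + Y) + q = (-6128 - 4759/3) - 14392 = -23143/3 - 14392 = -66319/3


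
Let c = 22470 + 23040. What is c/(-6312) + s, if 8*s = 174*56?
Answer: 1273751/1052 ≈ 1210.8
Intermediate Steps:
c = 45510
s = 1218 (s = (174*56)/8 = (⅛)*9744 = 1218)
c/(-6312) + s = 45510/(-6312) + 1218 = 45510*(-1/6312) + 1218 = -7585/1052 + 1218 = 1273751/1052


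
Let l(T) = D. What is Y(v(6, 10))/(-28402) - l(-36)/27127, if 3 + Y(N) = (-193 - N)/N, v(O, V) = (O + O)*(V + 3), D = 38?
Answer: -146204297/120191924424 ≈ -0.0012164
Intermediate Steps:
v(O, V) = 2*O*(3 + V) (v(O, V) = (2*O)*(3 + V) = 2*O*(3 + V))
Y(N) = -3 + (-193 - N)/N
l(T) = 38
Y(v(6, 10))/(-28402) - l(-36)/27127 = (-4 - 193*1/(12*(3 + 10)))/(-28402) - 1*38/27127 = (-4 - 193/(2*6*13))*(-1/28402) - 38*1/27127 = (-4 - 193/156)*(-1/28402) - 38/27127 = -817/156*(-1/28402) - 38/27127 = 817/4430712 - 38/27127 = -146204297/120191924424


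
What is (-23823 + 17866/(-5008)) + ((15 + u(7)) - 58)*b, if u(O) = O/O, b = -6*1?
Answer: -59030717/2504 ≈ -23575.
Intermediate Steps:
b = -6
u(O) = 1
(-23823 + 17866/(-5008)) + ((15 + u(7)) - 58)*b = (-23823 + 17866/(-5008)) + ((15 + 1) - 58)*(-6) = (-23823 + 17866*(-1/5008)) + (16 - 58)*(-6) = (-23823 - 8933/2504) - 42*(-6) = -59661725/2504 + 252 = -59030717/2504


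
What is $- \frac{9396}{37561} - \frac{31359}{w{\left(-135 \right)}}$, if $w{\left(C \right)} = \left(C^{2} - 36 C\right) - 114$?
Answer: $- \frac{464570305}{287604577} \approx -1.6153$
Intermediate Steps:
$w{\left(C \right)} = -114 + C^{2} - 36 C$
$- \frac{9396}{37561} - \frac{31359}{w{\left(-135 \right)}} = - \frac{9396}{37561} - \frac{31359}{-114 + \left(-135\right)^{2} - -4860} = \left(-9396\right) \frac{1}{37561} - \frac{31359}{-114 + 18225 + 4860} = - \frac{9396}{37561} - \frac{31359}{22971} = - \frac{9396}{37561} - \frac{10453}{7657} = - \frac{464570305}{287604577}$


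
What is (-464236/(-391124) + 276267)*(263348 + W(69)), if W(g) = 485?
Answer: 7127126509513138/97781 ≈ 7.2889e+10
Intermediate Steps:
(-464236/(-391124) + 276267)*(263348 + W(69)) = (-464236/(-391124) + 276267)*(263348 + 485) = (-464236*(-1/391124) + 276267)*263833 = (116059/97781 + 276267)*263833 = (27013779586/97781)*263833 = 7127126509513138/97781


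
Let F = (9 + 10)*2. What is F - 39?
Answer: -1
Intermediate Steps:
F = 38 (F = 19*2 = 38)
F - 39 = 38 - 39 = -1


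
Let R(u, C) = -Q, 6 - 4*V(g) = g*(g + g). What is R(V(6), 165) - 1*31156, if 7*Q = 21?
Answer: -31159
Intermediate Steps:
Q = 3 (Q = (⅐)*21 = 3)
V(g) = 3/2 - g²/2 (V(g) = 3/2 - g*(g + g)/4 = 3/2 - g*2*g/4 = 3/2 - g²/2)
R(u, C) = -3 (R(u, C) = -1*3 = -3)
R(V(6), 165) - 1*31156 = -3 - 1*31156 = -3 - 31156 = -31159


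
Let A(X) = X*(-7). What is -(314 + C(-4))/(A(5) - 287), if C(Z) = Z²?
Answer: 165/161 ≈ 1.0248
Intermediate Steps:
A(X) = -7*X
-(314 + C(-4))/(A(5) - 287) = -(314 + (-4)²)/(-7*5 - 287) = -(314 + 16)/(-35 - 287) = -330/(-322) = -330*(-1)/322 = -1*(-165/161) = 165/161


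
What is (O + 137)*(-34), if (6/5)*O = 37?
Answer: -17119/3 ≈ -5706.3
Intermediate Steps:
O = 185/6 (O = (5/6)*37 = 185/6 ≈ 30.833)
(O + 137)*(-34) = (185/6 + 137)*(-34) = (1007/6)*(-34) = -17119/3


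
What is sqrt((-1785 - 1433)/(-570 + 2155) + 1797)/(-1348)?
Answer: -sqrt(4509367795)/2136580 ≈ -0.031430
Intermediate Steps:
sqrt((-1785 - 1433)/(-570 + 2155) + 1797)/(-1348) = sqrt(-3218/1585 + 1797)*(-1/1348) = sqrt(2845027/1585)*(-1/1348) = (sqrt(4509367795)/1585)*(-1/1348) = -sqrt(4509367795)/2136580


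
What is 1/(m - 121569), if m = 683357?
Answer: 1/561788 ≈ 1.7800e-6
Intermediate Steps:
1/(m - 121569) = 1/(683357 - 121569) = 1/561788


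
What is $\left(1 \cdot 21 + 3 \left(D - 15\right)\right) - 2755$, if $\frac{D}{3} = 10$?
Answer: $-2689$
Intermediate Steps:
$D = 30$ ($D = 3 \cdot 10 = 30$)
$\left(1 \cdot 21 + 3 \left(D - 15\right)\right) - 2755 = \left(1 \cdot 21 + 3 \left(30 - 15\right)\right) - 2755 = \left(21 + 3 \cdot 15\right) - 2755 = \left(21 + 45\right) - 2755 = 66 - 2755 = -2689$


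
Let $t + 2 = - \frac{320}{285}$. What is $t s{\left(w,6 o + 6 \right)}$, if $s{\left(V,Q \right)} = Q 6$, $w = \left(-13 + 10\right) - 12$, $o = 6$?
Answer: $- \frac{14952}{19} \approx -786.95$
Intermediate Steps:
$t = - \frac{178}{57}$ ($t = -2 - \frac{320}{285} = -2 - \frac{64}{57} = - \frac{178}{57} \approx -3.1228$)
$w = -15$ ($w = -3 - 12 = -15$)
$s{\left(V,Q \right)} = 6 Q$
$t s{\left(w,6 o + 6 \right)} = - \frac{178 \cdot 6 \left(6 \cdot 6 + 6\right)}{57} = - \frac{178 \cdot 6 \left(36 + 6\right)}{57} = - \frac{178 \cdot 6 \cdot 42}{57} = \left(- \frac{178}{57}\right) 252 = - \frac{14952}{19}$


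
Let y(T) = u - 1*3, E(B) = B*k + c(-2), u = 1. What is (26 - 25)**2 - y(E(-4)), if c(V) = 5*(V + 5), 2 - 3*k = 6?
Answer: 3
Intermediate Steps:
k = -4/3 (k = 2/3 - 1/3*6 = 2/3 - 2 = -4/3 ≈ -1.3333)
c(V) = 25 + 5*V (c(V) = 5*(5 + V) = 25 + 5*V)
E(B) = 15 - 4*B/3 (E(B) = B*(-4/3) + (25 + 5*(-2)) = -4*B/3 + (25 - 10) = -4*B/3 + 15 = 15 - 4*B/3)
y(T) = -2 (y(T) = 1 - 1*3 = 1 - 3 = -2)
(26 - 25)**2 - y(E(-4)) = (26 - 25)**2 - 1*(-2) = 1**2 + 2 = 1 + 2 = 3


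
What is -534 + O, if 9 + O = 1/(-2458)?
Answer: -1334695/2458 ≈ -543.00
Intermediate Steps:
O = -22123/2458 (O = -9 + 1/(-2458) = -9 - 1/2458 = -22123/2458 ≈ -9.0004)
-534 + O = -534 - 22123/2458 = -1334695/2458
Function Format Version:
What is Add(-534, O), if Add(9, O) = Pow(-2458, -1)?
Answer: Rational(-1334695, 2458) ≈ -543.00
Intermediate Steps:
O = Rational(-22123, 2458) (O = Add(-9, Pow(-2458, -1)) = Add(-9, Rational(-1, 2458)) = Rational(-22123, 2458) ≈ -9.0004)
Add(-534, O) = Add(-534, Rational(-22123, 2458)) = Rational(-1334695, 2458)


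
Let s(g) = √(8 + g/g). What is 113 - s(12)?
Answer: 110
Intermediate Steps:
s(g) = 3 (s(g) = √(8 + 1) = √9 = 3)
113 - s(12) = 113 - 1*3 = 113 - 3 = 110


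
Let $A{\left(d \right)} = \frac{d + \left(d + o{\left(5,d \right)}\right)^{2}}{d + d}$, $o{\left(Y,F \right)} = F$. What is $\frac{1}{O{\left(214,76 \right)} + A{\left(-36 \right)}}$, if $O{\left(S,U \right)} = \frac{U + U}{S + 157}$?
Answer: $- \frac{742}{52749} \approx -0.014067$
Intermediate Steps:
$A{\left(d \right)} = \frac{d + 4 d^{2}}{2 d}$ ($A{\left(d \right)} = \frac{d + \left(d + d\right)^{2}}{d + d} = \frac{d + \left(2 d\right)^{2}}{2 d} = \left(d + 4 d^{2}\right) \frac{1}{2 d} = \frac{d + 4 d^{2}}{2 d}$)
$O{\left(S,U \right)} = \frac{2 U}{157 + S}$
$\frac{1}{O{\left(214,76 \right)} + A{\left(-36 \right)}} = \frac{1}{2 \cdot 76 \frac{1}{157 + 214} + \left(\frac{1}{2} + 2 \left(-36\right)\right)} = \frac{1}{2 \cdot 76 \cdot \frac{1}{371} + \left(\frac{1}{2} - 72\right)} = \frac{1}{2 \cdot 76 \cdot \frac{1}{371} - \frac{143}{2}} = \frac{1}{\frac{152}{371} - \frac{143}{2}} = \frac{1}{- \frac{52749}{742}} = - \frac{742}{52749}$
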